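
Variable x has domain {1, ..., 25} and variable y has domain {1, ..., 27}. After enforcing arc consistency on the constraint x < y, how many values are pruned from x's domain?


For the constraint x < y, x needs a supporting value in y's domain.
x can be at most 26 (one less than y's maximum).
Valid x values from domain: 25 out of 25.
Pruned = 25 - 25 = 0.

0


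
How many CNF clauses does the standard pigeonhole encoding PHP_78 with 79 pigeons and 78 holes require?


The PHP encoding has two parts:
1) At-least-one-hole clauses: 79 (one per pigeon, each with 78 literals).
2) At-most-one-pigeon-per-hole clauses: 78 holes * C(79,2) = 78 * 3081 = 240318.
Total clauses = 79 + 240318 = 240397.

240397


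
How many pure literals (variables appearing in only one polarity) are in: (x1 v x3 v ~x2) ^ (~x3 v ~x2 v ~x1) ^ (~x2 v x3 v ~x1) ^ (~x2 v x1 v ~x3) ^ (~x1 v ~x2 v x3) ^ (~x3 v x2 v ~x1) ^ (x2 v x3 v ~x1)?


A pure literal appears in only one polarity across all clauses.
No pure literals found.
Count = 0.

0


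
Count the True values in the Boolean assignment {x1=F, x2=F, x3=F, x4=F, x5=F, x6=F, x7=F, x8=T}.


The weight is the number of variables assigned True.
True variables: x8.
Weight = 1.

1


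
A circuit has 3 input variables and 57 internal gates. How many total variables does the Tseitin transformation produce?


The Tseitin transformation introduces one auxiliary variable per gate.
Total variables = inputs + gates = 3 + 57 = 60.

60


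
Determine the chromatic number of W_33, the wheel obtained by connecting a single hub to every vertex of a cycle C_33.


W_33 consists of the cycle C_33 together with a hub vertex adjacent to every cycle vertex.
The cycle C_33 needs 3 colors (odd cycle -> 3).
The hub is adjacent to every cycle vertex, so it must receive a new color distinct from all of them.
Chromatic number = 3 + 1 = 4.

4


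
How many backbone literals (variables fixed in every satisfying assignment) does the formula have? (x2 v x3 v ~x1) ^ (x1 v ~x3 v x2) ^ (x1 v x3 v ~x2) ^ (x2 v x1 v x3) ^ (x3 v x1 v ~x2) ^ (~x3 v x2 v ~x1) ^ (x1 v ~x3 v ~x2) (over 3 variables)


Find all satisfying assignments: 2 model(s).
Check which variables have the same value in every model.
Fixed variables: x1=T, x2=T.
Backbone size = 2.

2


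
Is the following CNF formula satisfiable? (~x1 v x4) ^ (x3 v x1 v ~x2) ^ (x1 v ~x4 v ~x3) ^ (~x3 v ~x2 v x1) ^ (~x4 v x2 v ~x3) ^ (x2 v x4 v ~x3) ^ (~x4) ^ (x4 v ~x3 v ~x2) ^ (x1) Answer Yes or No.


Check all 16 possible truth assignments.
Number of satisfying assignments found: 0.
The formula is unsatisfiable.

No


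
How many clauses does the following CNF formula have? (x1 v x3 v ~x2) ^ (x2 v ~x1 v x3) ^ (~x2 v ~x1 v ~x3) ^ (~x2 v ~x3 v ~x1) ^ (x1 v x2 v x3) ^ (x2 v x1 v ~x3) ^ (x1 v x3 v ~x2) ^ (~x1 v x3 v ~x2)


Each group enclosed in parentheses joined by ^ is one clause.
Counting the conjuncts: 8 clauses.

8


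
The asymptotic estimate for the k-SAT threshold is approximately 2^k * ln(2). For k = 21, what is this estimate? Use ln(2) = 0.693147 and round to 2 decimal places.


Using the asymptotic formula: threshold ~ 2^k * ln(2).
2^21 = 2097152.
2097152 * 0.693147 = 1453634.62.

1453634.62


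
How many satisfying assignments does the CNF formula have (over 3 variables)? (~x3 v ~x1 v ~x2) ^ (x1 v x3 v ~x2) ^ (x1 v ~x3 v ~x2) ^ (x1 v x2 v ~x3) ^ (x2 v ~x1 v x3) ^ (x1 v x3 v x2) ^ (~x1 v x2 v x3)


Enumerate all 8 truth assignments over 3 variables.
Test each against every clause.
Satisfying assignments found: 2.

2


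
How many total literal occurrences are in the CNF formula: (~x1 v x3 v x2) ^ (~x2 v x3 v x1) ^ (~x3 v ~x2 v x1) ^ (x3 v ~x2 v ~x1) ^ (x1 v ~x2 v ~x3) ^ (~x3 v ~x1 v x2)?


Clause lengths: 3, 3, 3, 3, 3, 3.
Sum = 3 + 3 + 3 + 3 + 3 + 3 = 18.

18


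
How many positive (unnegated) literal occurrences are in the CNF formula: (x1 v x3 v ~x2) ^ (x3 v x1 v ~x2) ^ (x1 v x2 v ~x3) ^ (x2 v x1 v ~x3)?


Scan each clause for unnegated literals.
Clause 1: 2 positive; Clause 2: 2 positive; Clause 3: 2 positive; Clause 4: 2 positive.
Total positive literal occurrences = 8.

8


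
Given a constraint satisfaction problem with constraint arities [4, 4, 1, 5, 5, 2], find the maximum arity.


The arities are: 4, 4, 1, 5, 5, 2.
Scan for the maximum value.
Maximum arity = 5.

5


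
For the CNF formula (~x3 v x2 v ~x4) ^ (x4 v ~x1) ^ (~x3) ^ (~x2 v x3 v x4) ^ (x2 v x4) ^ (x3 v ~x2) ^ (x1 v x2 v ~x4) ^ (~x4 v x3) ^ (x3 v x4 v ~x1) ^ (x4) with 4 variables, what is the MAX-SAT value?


Enumerate all 16 truth assignments.
For each, count how many of the 10 clauses are satisfied.
The formula is not fully satisfiable, so the maximum is below 10.
Maximum simultaneously satisfiable clauses = 9.

9


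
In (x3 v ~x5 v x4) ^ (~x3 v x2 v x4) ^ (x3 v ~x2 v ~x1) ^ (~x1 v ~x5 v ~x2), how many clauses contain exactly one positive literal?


A definite clause has exactly one positive literal.
Clause 1: 2 positive -> not definite
Clause 2: 2 positive -> not definite
Clause 3: 1 positive -> definite
Clause 4: 0 positive -> not definite
Definite clause count = 1.

1


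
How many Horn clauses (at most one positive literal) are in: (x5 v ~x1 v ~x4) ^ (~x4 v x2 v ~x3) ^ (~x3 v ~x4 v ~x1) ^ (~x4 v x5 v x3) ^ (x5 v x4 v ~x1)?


A Horn clause has at most one positive literal.
Clause 1: 1 positive lit(s) -> Horn
Clause 2: 1 positive lit(s) -> Horn
Clause 3: 0 positive lit(s) -> Horn
Clause 4: 2 positive lit(s) -> not Horn
Clause 5: 2 positive lit(s) -> not Horn
Total Horn clauses = 3.

3


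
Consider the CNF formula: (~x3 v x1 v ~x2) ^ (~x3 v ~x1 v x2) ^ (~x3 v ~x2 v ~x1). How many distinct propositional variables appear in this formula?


Identify each distinct variable in the formula.
Variables found: x1, x2, x3.
Total distinct variables = 3.

3


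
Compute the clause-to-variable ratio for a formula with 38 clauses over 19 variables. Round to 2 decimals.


Clause-to-variable ratio = clauses / variables.
38 / 19 = 2.0.

2.0


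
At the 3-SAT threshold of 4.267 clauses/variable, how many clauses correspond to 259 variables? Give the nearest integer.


The 3-SAT phase transition occurs at approximately 4.267 clauses per variable.
m = 4.267 * 259 = 1105.153.
Rounded to nearest integer: 1105.

1105


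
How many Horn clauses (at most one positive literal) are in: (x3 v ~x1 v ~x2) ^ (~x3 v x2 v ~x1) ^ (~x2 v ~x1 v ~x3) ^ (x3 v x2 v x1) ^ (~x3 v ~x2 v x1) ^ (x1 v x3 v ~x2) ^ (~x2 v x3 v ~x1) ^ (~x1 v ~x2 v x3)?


A Horn clause has at most one positive literal.
Clause 1: 1 positive lit(s) -> Horn
Clause 2: 1 positive lit(s) -> Horn
Clause 3: 0 positive lit(s) -> Horn
Clause 4: 3 positive lit(s) -> not Horn
Clause 5: 1 positive lit(s) -> Horn
Clause 6: 2 positive lit(s) -> not Horn
Clause 7: 1 positive lit(s) -> Horn
Clause 8: 1 positive lit(s) -> Horn
Total Horn clauses = 6.

6


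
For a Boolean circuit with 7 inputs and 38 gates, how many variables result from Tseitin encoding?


The Tseitin transformation introduces one auxiliary variable per gate.
Total variables = inputs + gates = 7 + 38 = 45.

45


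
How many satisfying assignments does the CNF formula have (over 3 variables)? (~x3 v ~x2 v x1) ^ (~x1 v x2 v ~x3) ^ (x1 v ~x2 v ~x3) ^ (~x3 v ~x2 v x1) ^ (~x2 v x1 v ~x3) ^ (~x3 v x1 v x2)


Enumerate all 8 truth assignments over 3 variables.
Test each against every clause.
Satisfying assignments found: 5.

5


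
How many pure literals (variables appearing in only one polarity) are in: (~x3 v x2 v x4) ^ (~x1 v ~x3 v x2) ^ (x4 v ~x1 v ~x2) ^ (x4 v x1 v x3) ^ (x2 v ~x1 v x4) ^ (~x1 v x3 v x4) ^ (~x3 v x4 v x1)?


A pure literal appears in only one polarity across all clauses.
Pure literals: x4 (positive only).
Count = 1.

1


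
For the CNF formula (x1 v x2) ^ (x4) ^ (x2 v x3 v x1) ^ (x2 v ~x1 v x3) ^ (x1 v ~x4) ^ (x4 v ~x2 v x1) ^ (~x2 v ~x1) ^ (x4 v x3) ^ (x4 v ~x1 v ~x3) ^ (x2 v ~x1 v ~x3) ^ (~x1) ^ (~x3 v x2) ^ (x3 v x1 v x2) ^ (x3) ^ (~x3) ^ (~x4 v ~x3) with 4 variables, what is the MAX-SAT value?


Enumerate all 16 truth assignments.
For each, count how many of the 16 clauses are satisfied.
The formula is not fully satisfiable, so the maximum is below 16.
Maximum simultaneously satisfiable clauses = 14.

14


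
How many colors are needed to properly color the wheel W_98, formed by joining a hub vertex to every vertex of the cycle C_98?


W_98 consists of the cycle C_98 together with a hub vertex adjacent to every cycle vertex.
The cycle C_98 needs 2 colors (even cycle -> 2).
The hub is adjacent to every cycle vertex, so it must receive a new color distinct from all of them.
Chromatic number = 2 + 1 = 3.

3


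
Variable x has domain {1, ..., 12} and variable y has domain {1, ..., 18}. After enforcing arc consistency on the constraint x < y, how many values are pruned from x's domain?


For the constraint x < y, x needs a supporting value in y's domain.
x can be at most 17 (one less than y's maximum).
Valid x values from domain: 12 out of 12.
Pruned = 12 - 12 = 0.

0


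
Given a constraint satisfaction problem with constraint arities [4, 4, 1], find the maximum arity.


The arities are: 4, 4, 1.
Scan for the maximum value.
Maximum arity = 4.

4


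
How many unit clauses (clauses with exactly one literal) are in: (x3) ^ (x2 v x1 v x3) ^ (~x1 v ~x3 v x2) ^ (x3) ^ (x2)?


A unit clause contains exactly one literal.
Unit clauses found: (x3), (x3), (x2).
Count = 3.

3


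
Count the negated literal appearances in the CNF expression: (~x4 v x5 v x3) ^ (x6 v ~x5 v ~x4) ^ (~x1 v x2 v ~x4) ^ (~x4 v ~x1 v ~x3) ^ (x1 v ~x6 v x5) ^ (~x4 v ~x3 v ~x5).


Scan each clause for negated literals.
Clause 1: 1 negative; Clause 2: 2 negative; Clause 3: 2 negative; Clause 4: 3 negative; Clause 5: 1 negative; Clause 6: 3 negative.
Total negative literal occurrences = 12.

12


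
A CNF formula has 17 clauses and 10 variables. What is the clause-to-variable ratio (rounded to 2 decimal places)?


Clause-to-variable ratio = clauses / variables.
17 / 10 = 1.7.

1.7


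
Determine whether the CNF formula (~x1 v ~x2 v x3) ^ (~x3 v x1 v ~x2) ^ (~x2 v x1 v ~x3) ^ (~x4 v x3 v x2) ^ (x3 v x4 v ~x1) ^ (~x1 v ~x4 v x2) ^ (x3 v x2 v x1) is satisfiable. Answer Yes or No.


Check all 16 possible truth assignments.
Number of satisfying assignments found: 7.
The formula is satisfiable.

Yes


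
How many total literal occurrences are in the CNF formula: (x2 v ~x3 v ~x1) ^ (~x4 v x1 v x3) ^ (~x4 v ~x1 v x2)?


Clause lengths: 3, 3, 3.
Sum = 3 + 3 + 3 = 9.

9


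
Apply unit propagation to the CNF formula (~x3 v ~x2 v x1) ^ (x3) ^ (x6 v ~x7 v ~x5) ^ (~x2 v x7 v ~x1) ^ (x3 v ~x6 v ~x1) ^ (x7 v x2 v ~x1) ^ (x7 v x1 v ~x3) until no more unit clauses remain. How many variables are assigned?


Unit propagation repeatedly assigns the literal in any unit clause, then simplifies.
Assignments in order: x3 = T.
No further unit clauses remain.
Total variables assigned = 1.

1


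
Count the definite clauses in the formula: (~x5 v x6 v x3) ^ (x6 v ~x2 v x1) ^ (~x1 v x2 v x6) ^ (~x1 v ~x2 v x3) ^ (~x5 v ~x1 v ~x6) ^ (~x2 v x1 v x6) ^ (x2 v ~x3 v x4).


A definite clause has exactly one positive literal.
Clause 1: 2 positive -> not definite
Clause 2: 2 positive -> not definite
Clause 3: 2 positive -> not definite
Clause 4: 1 positive -> definite
Clause 5: 0 positive -> not definite
Clause 6: 2 positive -> not definite
Clause 7: 2 positive -> not definite
Definite clause count = 1.

1


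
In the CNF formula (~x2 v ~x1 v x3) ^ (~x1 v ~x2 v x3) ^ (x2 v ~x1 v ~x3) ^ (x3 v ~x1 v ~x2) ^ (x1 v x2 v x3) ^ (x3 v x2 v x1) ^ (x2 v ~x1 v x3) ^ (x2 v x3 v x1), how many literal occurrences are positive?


Scan each clause for unnegated literals.
Clause 1: 1 positive; Clause 2: 1 positive; Clause 3: 1 positive; Clause 4: 1 positive; Clause 5: 3 positive; Clause 6: 3 positive; Clause 7: 2 positive; Clause 8: 3 positive.
Total positive literal occurrences = 15.

15


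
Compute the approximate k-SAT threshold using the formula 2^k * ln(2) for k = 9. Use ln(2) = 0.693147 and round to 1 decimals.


Using the asymptotic formula: threshold ~ 2^k * ln(2).
2^9 = 512.
512 * 0.693147 = 354.9.

354.9


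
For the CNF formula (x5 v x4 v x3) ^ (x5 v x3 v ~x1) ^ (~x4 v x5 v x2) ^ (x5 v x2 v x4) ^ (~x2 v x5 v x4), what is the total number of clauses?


Each group enclosed in parentheses joined by ^ is one clause.
Counting the conjuncts: 5 clauses.

5


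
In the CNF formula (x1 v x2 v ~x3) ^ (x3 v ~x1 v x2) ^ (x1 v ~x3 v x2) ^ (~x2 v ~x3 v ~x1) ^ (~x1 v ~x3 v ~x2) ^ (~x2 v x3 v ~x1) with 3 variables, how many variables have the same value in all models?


Find all satisfying assignments: 4 model(s).
Check which variables have the same value in every model.
No variable is fixed across all models.
Backbone size = 0.

0


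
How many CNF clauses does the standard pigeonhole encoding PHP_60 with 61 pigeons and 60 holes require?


The PHP encoding has two parts:
1) At-least-one-hole clauses: 61 (one per pigeon, each with 60 literals).
2) At-most-one-pigeon-per-hole clauses: 60 holes * C(61,2) = 60 * 1830 = 109800.
Total clauses = 61 + 109800 = 109861.

109861


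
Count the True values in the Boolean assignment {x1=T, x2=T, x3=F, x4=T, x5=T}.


The weight is the number of variables assigned True.
True variables: x1, x2, x4, x5.
Weight = 4.

4


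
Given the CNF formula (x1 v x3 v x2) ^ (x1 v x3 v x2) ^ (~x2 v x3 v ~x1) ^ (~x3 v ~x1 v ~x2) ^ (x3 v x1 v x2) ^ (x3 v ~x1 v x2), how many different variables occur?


Identify each distinct variable in the formula.
Variables found: x1, x2, x3.
Total distinct variables = 3.

3


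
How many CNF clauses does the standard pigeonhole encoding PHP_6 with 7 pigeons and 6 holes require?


The PHP encoding has two parts:
1) At-least-one-hole clauses: 7 (one per pigeon, each with 6 literals).
2) At-most-one-pigeon-per-hole clauses: 6 holes * C(7,2) = 6 * 21 = 126.
Total clauses = 7 + 126 = 133.

133


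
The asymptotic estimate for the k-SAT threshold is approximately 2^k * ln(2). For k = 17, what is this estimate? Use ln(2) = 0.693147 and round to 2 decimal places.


Using the asymptotic formula: threshold ~ 2^k * ln(2).
2^17 = 131072.
131072 * 0.693147 = 90852.16.

90852.16


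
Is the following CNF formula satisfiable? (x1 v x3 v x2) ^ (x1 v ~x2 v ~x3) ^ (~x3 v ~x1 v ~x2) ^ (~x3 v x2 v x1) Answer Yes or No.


Check all 8 possible truth assignments.
Number of satisfying assignments found: 4.
The formula is satisfiable.

Yes


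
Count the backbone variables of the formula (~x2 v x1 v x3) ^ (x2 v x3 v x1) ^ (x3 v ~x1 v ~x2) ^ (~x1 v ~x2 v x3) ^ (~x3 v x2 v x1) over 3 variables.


Find all satisfying assignments: 4 model(s).
Check which variables have the same value in every model.
No variable is fixed across all models.
Backbone size = 0.

0


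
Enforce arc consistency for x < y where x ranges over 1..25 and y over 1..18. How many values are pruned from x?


For the constraint x < y, x needs a supporting value in y's domain.
x can be at most 17 (one less than y's maximum).
Valid x values from domain: 17 out of 25.
Pruned = 25 - 17 = 8.

8


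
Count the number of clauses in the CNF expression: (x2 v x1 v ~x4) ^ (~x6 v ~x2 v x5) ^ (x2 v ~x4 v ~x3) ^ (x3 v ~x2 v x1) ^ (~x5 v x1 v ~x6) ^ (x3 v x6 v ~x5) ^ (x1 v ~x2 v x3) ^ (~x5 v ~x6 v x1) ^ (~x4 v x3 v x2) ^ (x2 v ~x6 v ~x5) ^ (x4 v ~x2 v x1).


Each group enclosed in parentheses joined by ^ is one clause.
Counting the conjuncts: 11 clauses.

11


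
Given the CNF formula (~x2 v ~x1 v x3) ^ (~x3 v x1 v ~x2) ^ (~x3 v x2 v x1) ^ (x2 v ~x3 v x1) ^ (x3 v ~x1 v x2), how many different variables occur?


Identify each distinct variable in the formula.
Variables found: x1, x2, x3.
Total distinct variables = 3.

3


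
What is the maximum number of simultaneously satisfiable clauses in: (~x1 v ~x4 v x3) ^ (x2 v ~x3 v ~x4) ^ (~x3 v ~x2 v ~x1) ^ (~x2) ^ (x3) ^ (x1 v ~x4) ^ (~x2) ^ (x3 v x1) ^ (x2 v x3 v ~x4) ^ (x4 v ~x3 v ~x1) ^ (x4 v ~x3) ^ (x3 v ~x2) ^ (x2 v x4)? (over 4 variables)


Enumerate all 16 truth assignments.
For each, count how many of the 13 clauses are satisfied.
The formula is not fully satisfiable, so the maximum is below 13.
Maximum simultaneously satisfiable clauses = 12.

12


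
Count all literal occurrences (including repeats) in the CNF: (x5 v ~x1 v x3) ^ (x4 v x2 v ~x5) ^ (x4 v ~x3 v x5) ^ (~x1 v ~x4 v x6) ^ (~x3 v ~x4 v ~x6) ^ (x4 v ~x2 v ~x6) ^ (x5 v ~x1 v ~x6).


Clause lengths: 3, 3, 3, 3, 3, 3, 3.
Sum = 3 + 3 + 3 + 3 + 3 + 3 + 3 = 21.

21


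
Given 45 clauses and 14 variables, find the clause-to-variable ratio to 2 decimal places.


Clause-to-variable ratio = clauses / variables.
45 / 14 = 3.21.

3.21


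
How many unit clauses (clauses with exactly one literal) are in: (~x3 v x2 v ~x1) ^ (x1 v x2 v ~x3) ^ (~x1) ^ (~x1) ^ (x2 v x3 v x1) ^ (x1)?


A unit clause contains exactly one literal.
Unit clauses found: (~x1), (~x1), (x1).
Count = 3.

3


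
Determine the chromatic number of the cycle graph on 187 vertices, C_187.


An odd cycle cannot be 2-colored: alternating two colors around the cycle returns to the start with a conflict.
Since 187 is odd, three colors are required (and three suffice).
Chromatic number = 3.

3


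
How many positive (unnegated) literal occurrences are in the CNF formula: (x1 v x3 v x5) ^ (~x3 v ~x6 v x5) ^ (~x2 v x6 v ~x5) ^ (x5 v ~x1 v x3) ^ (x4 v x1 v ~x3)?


Scan each clause for unnegated literals.
Clause 1: 3 positive; Clause 2: 1 positive; Clause 3: 1 positive; Clause 4: 2 positive; Clause 5: 2 positive.
Total positive literal occurrences = 9.

9


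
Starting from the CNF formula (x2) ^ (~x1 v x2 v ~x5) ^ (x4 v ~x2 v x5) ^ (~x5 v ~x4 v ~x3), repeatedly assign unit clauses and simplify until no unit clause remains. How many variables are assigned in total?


Unit propagation repeatedly assigns the literal in any unit clause, then simplifies.
Assignments in order: x2 = T.
No further unit clauses remain.
Total variables assigned = 1.

1


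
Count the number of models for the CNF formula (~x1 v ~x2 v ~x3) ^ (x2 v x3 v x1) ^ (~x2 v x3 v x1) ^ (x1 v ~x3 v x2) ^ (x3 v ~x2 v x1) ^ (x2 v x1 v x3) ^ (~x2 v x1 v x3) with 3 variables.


Enumerate all 8 truth assignments over 3 variables.
Test each against every clause.
Satisfying assignments found: 4.

4


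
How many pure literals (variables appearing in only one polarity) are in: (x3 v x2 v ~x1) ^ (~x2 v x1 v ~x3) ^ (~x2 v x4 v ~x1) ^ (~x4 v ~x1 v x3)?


A pure literal appears in only one polarity across all clauses.
No pure literals found.
Count = 0.

0


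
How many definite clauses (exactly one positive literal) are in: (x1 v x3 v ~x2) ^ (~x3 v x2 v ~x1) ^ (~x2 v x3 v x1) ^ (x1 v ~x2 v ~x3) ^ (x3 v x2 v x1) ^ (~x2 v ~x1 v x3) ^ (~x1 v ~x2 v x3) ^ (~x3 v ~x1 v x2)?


A definite clause has exactly one positive literal.
Clause 1: 2 positive -> not definite
Clause 2: 1 positive -> definite
Clause 3: 2 positive -> not definite
Clause 4: 1 positive -> definite
Clause 5: 3 positive -> not definite
Clause 6: 1 positive -> definite
Clause 7: 1 positive -> definite
Clause 8: 1 positive -> definite
Definite clause count = 5.

5


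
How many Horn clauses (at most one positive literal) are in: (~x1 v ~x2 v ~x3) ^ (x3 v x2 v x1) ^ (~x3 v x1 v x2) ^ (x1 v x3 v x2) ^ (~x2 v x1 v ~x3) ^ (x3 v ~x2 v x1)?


A Horn clause has at most one positive literal.
Clause 1: 0 positive lit(s) -> Horn
Clause 2: 3 positive lit(s) -> not Horn
Clause 3: 2 positive lit(s) -> not Horn
Clause 4: 3 positive lit(s) -> not Horn
Clause 5: 1 positive lit(s) -> Horn
Clause 6: 2 positive lit(s) -> not Horn
Total Horn clauses = 2.

2


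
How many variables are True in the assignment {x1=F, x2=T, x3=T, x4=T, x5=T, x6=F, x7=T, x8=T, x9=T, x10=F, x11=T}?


The weight is the number of variables assigned True.
True variables: x2, x3, x4, x5, x7, x8, x9, x11.
Weight = 8.

8


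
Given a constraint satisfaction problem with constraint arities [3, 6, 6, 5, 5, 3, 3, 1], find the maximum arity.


The arities are: 3, 6, 6, 5, 5, 3, 3, 1.
Scan for the maximum value.
Maximum arity = 6.

6


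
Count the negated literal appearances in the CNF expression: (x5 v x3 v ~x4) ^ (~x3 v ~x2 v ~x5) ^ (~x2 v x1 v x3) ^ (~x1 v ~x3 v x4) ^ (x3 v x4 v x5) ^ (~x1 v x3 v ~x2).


Scan each clause for negated literals.
Clause 1: 1 negative; Clause 2: 3 negative; Clause 3: 1 negative; Clause 4: 2 negative; Clause 5: 0 negative; Clause 6: 2 negative.
Total negative literal occurrences = 9.

9


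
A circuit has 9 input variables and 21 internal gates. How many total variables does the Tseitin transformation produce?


The Tseitin transformation introduces one auxiliary variable per gate.
Total variables = inputs + gates = 9 + 21 = 30.

30


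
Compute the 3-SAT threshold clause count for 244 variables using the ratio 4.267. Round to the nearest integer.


The 3-SAT phase transition occurs at approximately 4.267 clauses per variable.
m = 4.267 * 244 = 1041.148.
Rounded to nearest integer: 1041.

1041


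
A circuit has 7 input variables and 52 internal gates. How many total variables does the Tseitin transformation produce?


The Tseitin transformation introduces one auxiliary variable per gate.
Total variables = inputs + gates = 7 + 52 = 59.

59


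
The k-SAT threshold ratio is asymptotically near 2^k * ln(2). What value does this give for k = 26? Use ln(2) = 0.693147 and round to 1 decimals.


Using the asymptotic formula: threshold ~ 2^k * ln(2).
2^26 = 67108864.
67108864 * 0.693147 = 46516307.8.

46516307.8


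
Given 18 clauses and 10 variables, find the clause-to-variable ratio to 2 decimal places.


Clause-to-variable ratio = clauses / variables.
18 / 10 = 1.8.

1.8


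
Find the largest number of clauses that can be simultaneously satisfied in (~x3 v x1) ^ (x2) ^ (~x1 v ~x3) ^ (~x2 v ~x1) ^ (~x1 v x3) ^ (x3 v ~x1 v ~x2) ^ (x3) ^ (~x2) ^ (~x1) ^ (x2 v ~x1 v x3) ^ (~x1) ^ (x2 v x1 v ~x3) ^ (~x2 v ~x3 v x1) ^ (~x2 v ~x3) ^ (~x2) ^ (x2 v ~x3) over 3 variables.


Enumerate all 8 truth assignments.
For each, count how many of the 16 clauses are satisfied.
The formula is not fully satisfiable, so the maximum is below 16.
Maximum simultaneously satisfiable clauses = 14.

14


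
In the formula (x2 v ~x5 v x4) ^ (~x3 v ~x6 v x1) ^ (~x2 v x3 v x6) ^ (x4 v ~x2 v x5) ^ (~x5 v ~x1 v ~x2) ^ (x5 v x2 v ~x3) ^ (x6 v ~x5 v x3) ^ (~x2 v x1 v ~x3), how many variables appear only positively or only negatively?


A pure literal appears in only one polarity across all clauses.
Pure literals: x4 (positive only).
Count = 1.

1


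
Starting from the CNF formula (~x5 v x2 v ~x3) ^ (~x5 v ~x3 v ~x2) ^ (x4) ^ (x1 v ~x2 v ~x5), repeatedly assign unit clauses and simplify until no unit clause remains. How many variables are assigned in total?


Unit propagation repeatedly assigns the literal in any unit clause, then simplifies.
Assignments in order: x4 = T.
No further unit clauses remain.
Total variables assigned = 1.

1


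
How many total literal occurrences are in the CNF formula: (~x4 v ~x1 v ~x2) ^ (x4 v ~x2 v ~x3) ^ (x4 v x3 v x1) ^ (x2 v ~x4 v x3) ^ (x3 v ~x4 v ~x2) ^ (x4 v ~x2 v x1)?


Clause lengths: 3, 3, 3, 3, 3, 3.
Sum = 3 + 3 + 3 + 3 + 3 + 3 = 18.

18


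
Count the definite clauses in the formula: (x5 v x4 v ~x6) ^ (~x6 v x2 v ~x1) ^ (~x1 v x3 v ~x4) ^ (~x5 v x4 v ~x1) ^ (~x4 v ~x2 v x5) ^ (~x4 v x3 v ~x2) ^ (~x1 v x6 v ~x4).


A definite clause has exactly one positive literal.
Clause 1: 2 positive -> not definite
Clause 2: 1 positive -> definite
Clause 3: 1 positive -> definite
Clause 4: 1 positive -> definite
Clause 5: 1 positive -> definite
Clause 6: 1 positive -> definite
Clause 7: 1 positive -> definite
Definite clause count = 6.

6


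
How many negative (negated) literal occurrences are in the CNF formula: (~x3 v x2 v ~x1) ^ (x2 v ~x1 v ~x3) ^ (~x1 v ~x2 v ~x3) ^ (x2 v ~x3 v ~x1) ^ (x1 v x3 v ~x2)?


Scan each clause for negated literals.
Clause 1: 2 negative; Clause 2: 2 negative; Clause 3: 3 negative; Clause 4: 2 negative; Clause 5: 1 negative.
Total negative literal occurrences = 10.

10


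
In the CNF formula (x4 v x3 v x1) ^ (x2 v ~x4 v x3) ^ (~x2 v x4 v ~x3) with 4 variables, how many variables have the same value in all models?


Find all satisfying assignments: 10 model(s).
Check which variables have the same value in every model.
No variable is fixed across all models.
Backbone size = 0.

0


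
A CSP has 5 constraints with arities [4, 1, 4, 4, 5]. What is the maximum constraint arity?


The arities are: 4, 1, 4, 4, 5.
Scan for the maximum value.
Maximum arity = 5.

5


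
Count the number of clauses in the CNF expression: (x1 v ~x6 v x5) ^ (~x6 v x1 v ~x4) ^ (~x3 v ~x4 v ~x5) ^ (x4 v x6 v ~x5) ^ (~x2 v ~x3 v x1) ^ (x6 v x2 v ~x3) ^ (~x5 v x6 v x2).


Each group enclosed in parentheses joined by ^ is one clause.
Counting the conjuncts: 7 clauses.

7


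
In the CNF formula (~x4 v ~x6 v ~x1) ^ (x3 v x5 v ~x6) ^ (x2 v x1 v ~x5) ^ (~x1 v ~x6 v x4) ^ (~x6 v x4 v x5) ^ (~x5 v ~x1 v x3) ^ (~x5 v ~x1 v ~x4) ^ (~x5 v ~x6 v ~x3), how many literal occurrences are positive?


Scan each clause for unnegated literals.
Clause 1: 0 positive; Clause 2: 2 positive; Clause 3: 2 positive; Clause 4: 1 positive; Clause 5: 2 positive; Clause 6: 1 positive; Clause 7: 0 positive; Clause 8: 0 positive.
Total positive literal occurrences = 8.

8


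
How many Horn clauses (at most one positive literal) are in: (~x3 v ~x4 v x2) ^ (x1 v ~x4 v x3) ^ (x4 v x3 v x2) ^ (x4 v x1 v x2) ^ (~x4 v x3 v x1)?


A Horn clause has at most one positive literal.
Clause 1: 1 positive lit(s) -> Horn
Clause 2: 2 positive lit(s) -> not Horn
Clause 3: 3 positive lit(s) -> not Horn
Clause 4: 3 positive lit(s) -> not Horn
Clause 5: 2 positive lit(s) -> not Horn
Total Horn clauses = 1.

1


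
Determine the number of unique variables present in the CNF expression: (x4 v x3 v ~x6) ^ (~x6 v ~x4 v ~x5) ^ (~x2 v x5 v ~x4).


Identify each distinct variable in the formula.
Variables found: x2, x3, x4, x5, x6.
Total distinct variables = 5.

5


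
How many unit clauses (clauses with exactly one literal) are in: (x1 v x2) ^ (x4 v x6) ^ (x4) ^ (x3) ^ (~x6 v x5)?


A unit clause contains exactly one literal.
Unit clauses found: (x4), (x3).
Count = 2.

2


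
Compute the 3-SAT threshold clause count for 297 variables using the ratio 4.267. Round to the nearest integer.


The 3-SAT phase transition occurs at approximately 4.267 clauses per variable.
m = 4.267 * 297 = 1267.299.
Rounded to nearest integer: 1267.

1267


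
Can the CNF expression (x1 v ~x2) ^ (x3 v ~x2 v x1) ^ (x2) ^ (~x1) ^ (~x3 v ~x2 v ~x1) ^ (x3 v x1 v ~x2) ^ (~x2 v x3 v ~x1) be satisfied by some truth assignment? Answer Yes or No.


Check all 8 possible truth assignments.
Number of satisfying assignments found: 0.
The formula is unsatisfiable.

No


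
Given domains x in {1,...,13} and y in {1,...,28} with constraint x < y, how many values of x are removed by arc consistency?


For the constraint x < y, x needs a supporting value in y's domain.
x can be at most 27 (one less than y's maximum).
Valid x values from domain: 13 out of 13.
Pruned = 13 - 13 = 0.

0


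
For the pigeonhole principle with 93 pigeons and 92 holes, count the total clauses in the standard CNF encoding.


The PHP encoding has two parts:
1) At-least-one-hole clauses: 93 (one per pigeon, each with 92 literals).
2) At-most-one-pigeon-per-hole clauses: 92 holes * C(93,2) = 92 * 4278 = 393576.
Total clauses = 93 + 393576 = 393669.

393669


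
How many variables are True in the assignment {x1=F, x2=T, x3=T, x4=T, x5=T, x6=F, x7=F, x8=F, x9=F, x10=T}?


The weight is the number of variables assigned True.
True variables: x2, x3, x4, x5, x10.
Weight = 5.

5


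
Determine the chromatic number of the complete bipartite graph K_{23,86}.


K_{23,86} is bipartite by definition: the two parts are independent sets, with every edge crossing between them.
Color all vertices in one part with color 1 and all vertices in the other part with color 2.
Since the graph has at least one edge, one color does not suffice.
Chromatic number = 2.

2


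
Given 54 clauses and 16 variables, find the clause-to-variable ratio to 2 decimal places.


Clause-to-variable ratio = clauses / variables.
54 / 16 = 3.38.

3.38


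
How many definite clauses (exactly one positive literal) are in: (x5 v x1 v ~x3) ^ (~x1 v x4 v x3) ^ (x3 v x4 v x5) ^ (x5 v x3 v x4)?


A definite clause has exactly one positive literal.
Clause 1: 2 positive -> not definite
Clause 2: 2 positive -> not definite
Clause 3: 3 positive -> not definite
Clause 4: 3 positive -> not definite
Definite clause count = 0.

0


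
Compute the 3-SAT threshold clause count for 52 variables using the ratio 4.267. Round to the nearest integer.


The 3-SAT phase transition occurs at approximately 4.267 clauses per variable.
m = 4.267 * 52 = 221.884.
Rounded to nearest integer: 222.

222


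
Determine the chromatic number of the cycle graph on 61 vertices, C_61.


An odd cycle cannot be 2-colored: alternating two colors around the cycle returns to the start with a conflict.
Since 61 is odd, three colors are required (and three suffice).
Chromatic number = 3.

3


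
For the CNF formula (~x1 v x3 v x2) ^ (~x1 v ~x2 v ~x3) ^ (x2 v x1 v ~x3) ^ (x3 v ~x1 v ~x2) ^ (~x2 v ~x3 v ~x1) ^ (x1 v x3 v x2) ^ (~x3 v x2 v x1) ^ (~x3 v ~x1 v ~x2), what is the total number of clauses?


Each group enclosed in parentheses joined by ^ is one clause.
Counting the conjuncts: 8 clauses.

8


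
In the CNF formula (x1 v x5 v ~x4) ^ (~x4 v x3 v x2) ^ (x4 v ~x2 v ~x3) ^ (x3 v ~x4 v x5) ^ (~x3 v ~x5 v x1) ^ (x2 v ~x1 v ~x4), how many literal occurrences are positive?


Scan each clause for unnegated literals.
Clause 1: 2 positive; Clause 2: 2 positive; Clause 3: 1 positive; Clause 4: 2 positive; Clause 5: 1 positive; Clause 6: 1 positive.
Total positive literal occurrences = 9.

9


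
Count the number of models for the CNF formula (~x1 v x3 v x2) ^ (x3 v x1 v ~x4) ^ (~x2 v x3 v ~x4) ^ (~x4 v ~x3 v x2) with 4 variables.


Enumerate all 16 truth assignments over 4 variables.
Test each against every clause.
Satisfying assignments found: 9.

9


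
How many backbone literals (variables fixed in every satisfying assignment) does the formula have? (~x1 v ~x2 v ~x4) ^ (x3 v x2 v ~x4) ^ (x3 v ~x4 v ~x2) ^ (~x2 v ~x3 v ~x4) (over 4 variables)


Find all satisfying assignments: 10 model(s).
Check which variables have the same value in every model.
No variable is fixed across all models.
Backbone size = 0.

0


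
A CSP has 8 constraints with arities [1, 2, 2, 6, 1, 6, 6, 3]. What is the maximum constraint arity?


The arities are: 1, 2, 2, 6, 1, 6, 6, 3.
Scan for the maximum value.
Maximum arity = 6.

6


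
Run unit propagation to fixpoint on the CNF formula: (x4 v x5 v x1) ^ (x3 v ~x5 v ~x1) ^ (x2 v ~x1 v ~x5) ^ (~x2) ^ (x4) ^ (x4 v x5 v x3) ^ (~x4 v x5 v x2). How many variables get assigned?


Unit propagation repeatedly assigns the literal in any unit clause, then simplifies.
Assignments in order: x2 = F, x4 = T, x5 = T, x1 = F.
No further unit clauses remain.
Total variables assigned = 4.

4


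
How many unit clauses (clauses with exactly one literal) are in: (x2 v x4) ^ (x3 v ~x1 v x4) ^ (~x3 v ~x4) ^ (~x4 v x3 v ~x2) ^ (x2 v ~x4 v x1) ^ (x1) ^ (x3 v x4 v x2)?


A unit clause contains exactly one literal.
Unit clauses found: (x1).
Count = 1.

1


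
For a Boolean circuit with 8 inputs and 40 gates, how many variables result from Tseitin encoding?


The Tseitin transformation introduces one auxiliary variable per gate.
Total variables = inputs + gates = 8 + 40 = 48.

48


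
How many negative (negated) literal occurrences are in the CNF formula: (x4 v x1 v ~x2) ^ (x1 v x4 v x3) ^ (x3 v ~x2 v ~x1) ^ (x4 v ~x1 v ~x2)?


Scan each clause for negated literals.
Clause 1: 1 negative; Clause 2: 0 negative; Clause 3: 2 negative; Clause 4: 2 negative.
Total negative literal occurrences = 5.

5


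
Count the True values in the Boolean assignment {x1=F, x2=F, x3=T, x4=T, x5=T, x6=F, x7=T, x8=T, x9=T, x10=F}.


The weight is the number of variables assigned True.
True variables: x3, x4, x5, x7, x8, x9.
Weight = 6.

6


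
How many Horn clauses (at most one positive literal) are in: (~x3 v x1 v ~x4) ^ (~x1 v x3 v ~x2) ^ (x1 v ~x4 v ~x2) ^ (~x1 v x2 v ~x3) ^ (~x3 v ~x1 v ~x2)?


A Horn clause has at most one positive literal.
Clause 1: 1 positive lit(s) -> Horn
Clause 2: 1 positive lit(s) -> Horn
Clause 3: 1 positive lit(s) -> Horn
Clause 4: 1 positive lit(s) -> Horn
Clause 5: 0 positive lit(s) -> Horn
Total Horn clauses = 5.

5


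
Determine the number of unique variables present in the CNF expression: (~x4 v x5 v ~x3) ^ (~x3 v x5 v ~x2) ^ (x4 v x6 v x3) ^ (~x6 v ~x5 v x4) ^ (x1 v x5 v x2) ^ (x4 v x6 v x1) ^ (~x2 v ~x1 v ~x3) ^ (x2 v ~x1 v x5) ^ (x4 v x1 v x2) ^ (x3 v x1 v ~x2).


Identify each distinct variable in the formula.
Variables found: x1, x2, x3, x4, x5, x6.
Total distinct variables = 6.

6


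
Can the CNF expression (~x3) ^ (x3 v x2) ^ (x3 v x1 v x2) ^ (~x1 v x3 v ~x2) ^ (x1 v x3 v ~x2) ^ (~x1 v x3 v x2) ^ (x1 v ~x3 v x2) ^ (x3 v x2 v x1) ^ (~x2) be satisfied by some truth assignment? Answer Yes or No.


Check all 8 possible truth assignments.
Number of satisfying assignments found: 0.
The formula is unsatisfiable.

No


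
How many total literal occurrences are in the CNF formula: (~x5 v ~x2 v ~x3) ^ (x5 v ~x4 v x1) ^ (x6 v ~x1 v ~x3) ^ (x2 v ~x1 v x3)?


Clause lengths: 3, 3, 3, 3.
Sum = 3 + 3 + 3 + 3 = 12.

12


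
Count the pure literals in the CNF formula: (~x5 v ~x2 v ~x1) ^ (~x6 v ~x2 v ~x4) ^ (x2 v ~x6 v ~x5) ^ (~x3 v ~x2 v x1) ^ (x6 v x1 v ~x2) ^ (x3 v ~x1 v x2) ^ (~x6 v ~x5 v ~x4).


A pure literal appears in only one polarity across all clauses.
Pure literals: x4 (negative only), x5 (negative only).
Count = 2.

2


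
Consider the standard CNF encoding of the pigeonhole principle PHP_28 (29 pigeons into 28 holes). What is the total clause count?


The PHP encoding has two parts:
1) At-least-one-hole clauses: 29 (one per pigeon, each with 28 literals).
2) At-most-one-pigeon-per-hole clauses: 28 holes * C(29,2) = 28 * 406 = 11368.
Total clauses = 29 + 11368 = 11397.

11397


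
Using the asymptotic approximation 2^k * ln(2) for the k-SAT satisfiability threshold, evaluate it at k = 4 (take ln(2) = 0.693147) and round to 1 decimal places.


Using the asymptotic formula: threshold ~ 2^k * ln(2).
2^4 = 16.
16 * 0.693147 = 11.1.

11.1


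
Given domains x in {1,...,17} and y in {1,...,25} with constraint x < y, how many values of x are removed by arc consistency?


For the constraint x < y, x needs a supporting value in y's domain.
x can be at most 24 (one less than y's maximum).
Valid x values from domain: 17 out of 17.
Pruned = 17 - 17 = 0.

0


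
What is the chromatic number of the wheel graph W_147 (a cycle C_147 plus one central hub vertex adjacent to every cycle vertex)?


W_147 consists of the cycle C_147 together with a hub vertex adjacent to every cycle vertex.
The cycle C_147 needs 3 colors (odd cycle -> 3).
The hub is adjacent to every cycle vertex, so it must receive a new color distinct from all of them.
Chromatic number = 3 + 1 = 4.

4


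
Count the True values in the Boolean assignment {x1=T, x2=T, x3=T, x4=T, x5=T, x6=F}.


The weight is the number of variables assigned True.
True variables: x1, x2, x3, x4, x5.
Weight = 5.

5


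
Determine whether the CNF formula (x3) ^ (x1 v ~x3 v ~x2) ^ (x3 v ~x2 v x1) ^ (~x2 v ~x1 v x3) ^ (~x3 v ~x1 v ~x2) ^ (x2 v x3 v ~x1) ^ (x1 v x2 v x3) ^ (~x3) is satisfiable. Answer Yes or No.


Check all 8 possible truth assignments.
Number of satisfying assignments found: 0.
The formula is unsatisfiable.

No


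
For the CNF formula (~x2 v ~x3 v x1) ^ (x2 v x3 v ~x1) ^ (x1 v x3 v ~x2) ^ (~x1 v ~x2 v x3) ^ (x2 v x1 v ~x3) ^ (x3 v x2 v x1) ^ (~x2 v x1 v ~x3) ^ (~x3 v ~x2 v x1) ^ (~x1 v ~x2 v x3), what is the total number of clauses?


Each group enclosed in parentheses joined by ^ is one clause.
Counting the conjuncts: 9 clauses.

9


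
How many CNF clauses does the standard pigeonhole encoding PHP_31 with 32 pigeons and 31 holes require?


The PHP encoding has two parts:
1) At-least-one-hole clauses: 32 (one per pigeon, each with 31 literals).
2) At-most-one-pigeon-per-hole clauses: 31 holes * C(32,2) = 31 * 496 = 15376.
Total clauses = 32 + 15376 = 15408.

15408


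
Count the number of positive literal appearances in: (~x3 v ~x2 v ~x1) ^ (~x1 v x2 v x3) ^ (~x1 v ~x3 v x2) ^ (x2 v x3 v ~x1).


Scan each clause for unnegated literals.
Clause 1: 0 positive; Clause 2: 2 positive; Clause 3: 1 positive; Clause 4: 2 positive.
Total positive literal occurrences = 5.

5


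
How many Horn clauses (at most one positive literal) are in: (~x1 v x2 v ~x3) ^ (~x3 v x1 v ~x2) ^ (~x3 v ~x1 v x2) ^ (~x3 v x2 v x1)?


A Horn clause has at most one positive literal.
Clause 1: 1 positive lit(s) -> Horn
Clause 2: 1 positive lit(s) -> Horn
Clause 3: 1 positive lit(s) -> Horn
Clause 4: 2 positive lit(s) -> not Horn
Total Horn clauses = 3.

3


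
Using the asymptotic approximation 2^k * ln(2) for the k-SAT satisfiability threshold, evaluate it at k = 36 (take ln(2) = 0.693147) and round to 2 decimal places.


Using the asymptotic formula: threshold ~ 2^k * ln(2).
2^36 = 68719476736.
68719476736 * 0.693147 = 47632699141.13.

47632699141.13


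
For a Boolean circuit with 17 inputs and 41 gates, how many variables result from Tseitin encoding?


The Tseitin transformation introduces one auxiliary variable per gate.
Total variables = inputs + gates = 17 + 41 = 58.

58


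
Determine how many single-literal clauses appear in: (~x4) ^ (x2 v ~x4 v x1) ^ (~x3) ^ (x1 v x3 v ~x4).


A unit clause contains exactly one literal.
Unit clauses found: (~x4), (~x3).
Count = 2.

2


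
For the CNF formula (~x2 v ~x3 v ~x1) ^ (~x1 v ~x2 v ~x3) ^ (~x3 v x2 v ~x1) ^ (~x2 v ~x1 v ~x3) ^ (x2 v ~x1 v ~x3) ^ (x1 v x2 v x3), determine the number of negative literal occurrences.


Scan each clause for negated literals.
Clause 1: 3 negative; Clause 2: 3 negative; Clause 3: 2 negative; Clause 4: 3 negative; Clause 5: 2 negative; Clause 6: 0 negative.
Total negative literal occurrences = 13.

13


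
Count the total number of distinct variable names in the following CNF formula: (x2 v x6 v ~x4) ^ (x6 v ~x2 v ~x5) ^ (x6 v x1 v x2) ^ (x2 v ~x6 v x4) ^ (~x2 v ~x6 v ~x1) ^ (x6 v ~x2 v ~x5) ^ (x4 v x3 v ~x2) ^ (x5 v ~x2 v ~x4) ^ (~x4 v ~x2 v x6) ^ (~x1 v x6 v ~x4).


Identify each distinct variable in the formula.
Variables found: x1, x2, x3, x4, x5, x6.
Total distinct variables = 6.

6


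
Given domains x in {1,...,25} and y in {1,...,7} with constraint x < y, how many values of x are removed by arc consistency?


For the constraint x < y, x needs a supporting value in y's domain.
x can be at most 6 (one less than y's maximum).
Valid x values from domain: 6 out of 25.
Pruned = 25 - 6 = 19.

19


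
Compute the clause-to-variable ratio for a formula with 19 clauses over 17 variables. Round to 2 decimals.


Clause-to-variable ratio = clauses / variables.
19 / 17 = 1.12.

1.12


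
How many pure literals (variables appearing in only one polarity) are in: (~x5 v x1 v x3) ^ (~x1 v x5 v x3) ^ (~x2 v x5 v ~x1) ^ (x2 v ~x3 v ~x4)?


A pure literal appears in only one polarity across all clauses.
Pure literals: x4 (negative only).
Count = 1.

1


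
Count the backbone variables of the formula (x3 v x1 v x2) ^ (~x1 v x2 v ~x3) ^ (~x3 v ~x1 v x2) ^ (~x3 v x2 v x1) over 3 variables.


Find all satisfying assignments: 5 model(s).
Check which variables have the same value in every model.
No variable is fixed across all models.
Backbone size = 0.

0
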